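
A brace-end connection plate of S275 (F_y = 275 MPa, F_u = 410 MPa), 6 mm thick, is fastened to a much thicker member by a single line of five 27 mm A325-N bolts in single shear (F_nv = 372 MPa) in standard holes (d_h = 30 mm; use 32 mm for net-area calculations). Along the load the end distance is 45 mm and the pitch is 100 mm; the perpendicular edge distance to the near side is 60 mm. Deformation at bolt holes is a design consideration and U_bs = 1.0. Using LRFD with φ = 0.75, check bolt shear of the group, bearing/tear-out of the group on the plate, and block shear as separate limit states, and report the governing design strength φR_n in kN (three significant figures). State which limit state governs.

Bolt shear: A_b = π·27²/4 = 572.6 mm²; R_n = 372 × 572.6 × 5 × 1 / 1000 = 1065 kN → 0.75 × 1065 = 799 kN.
Bearing: edge l_c = 30, r_n = 88.56 kN; interior l_c = 70, r_n = 159.4 kN; R_n = 88.56 + 4·159.4 = 726.2 kN → 545 kN.
Block shear: A_gv = 2670, A_nv = 1806, A_nt = 264 mm²; R_n = min(0.6F_uA_nv, 0.6F_yA_gv) + U_bs·F_u·A_nt = 548.8 kN → 412 kN.
Block shear governs: 412 kN.

412 kN (block shear governs)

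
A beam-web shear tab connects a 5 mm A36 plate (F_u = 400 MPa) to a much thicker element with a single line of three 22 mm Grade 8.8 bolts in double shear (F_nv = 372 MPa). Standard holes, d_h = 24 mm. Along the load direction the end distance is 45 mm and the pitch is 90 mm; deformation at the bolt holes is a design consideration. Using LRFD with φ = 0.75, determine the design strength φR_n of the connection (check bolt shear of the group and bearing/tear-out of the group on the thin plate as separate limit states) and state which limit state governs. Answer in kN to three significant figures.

Bolt shear: A_b = π·22²/4 = 380.1 mm²; R_n = 372 × 380.1 × 3 × 2 / 1000 = 848.5 kN → 0.75 × 848.5 = 636 kN.
Bearing (1.2 l_c t F_u ≤ 2.4 d t F_u): upper limit = 2.4·22·5·400 / 1000 = 105.6 kN.
  Edge l_c = 45 − 24/2 = 33 → r_n = 79.2 kN; interior l_c = 90 − 24 = 66 → r_n = 105.6 kN.
  R_n,bearing = 1·79.2 + 2·105.6 = 290.4 kN → 0.75 × 290.4 = 218 kN.
Bearing governs: 218 kN.

218 kN (bearing governs)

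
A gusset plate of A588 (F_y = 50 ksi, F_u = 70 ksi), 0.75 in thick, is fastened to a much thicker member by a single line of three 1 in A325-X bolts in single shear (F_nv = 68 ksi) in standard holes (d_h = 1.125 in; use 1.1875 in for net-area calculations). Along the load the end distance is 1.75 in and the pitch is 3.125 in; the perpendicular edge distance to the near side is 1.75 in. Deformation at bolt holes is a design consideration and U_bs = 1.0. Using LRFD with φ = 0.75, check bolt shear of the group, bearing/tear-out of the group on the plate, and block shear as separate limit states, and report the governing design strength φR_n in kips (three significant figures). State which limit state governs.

120 kips (bolt shear governs)

Bolt shear: A_b = π·1²/4 = 0.7854 in²; R_n = 68 × 0.7854 × 3 × 1 = 160.2 kips → 0.75 × 160.2 = 120 kips.
Bearing: edge l_c = 1.188, r_n = 74.81 kips; interior l_c = 2, r_n = 126 kips; R_n = 74.81 + 2·126 = 326.8 kips → 245 kips.
Block shear: A_gv = 6, A_nv = 3.773, A_nt = 0.8672 in²; R_n = min(0.6F_uA_nv, 0.6F_yA_gv) + U_bs·F_u·A_nt = 219.2 kips → 164 kips.
Bolt shear governs: 120 kips.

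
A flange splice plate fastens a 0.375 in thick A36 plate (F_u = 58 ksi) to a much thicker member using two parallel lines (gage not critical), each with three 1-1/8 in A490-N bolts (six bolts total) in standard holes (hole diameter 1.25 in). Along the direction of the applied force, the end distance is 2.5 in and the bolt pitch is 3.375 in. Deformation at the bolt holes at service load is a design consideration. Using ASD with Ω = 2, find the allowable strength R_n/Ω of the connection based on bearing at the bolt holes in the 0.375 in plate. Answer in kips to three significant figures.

160 kips

Per bolt r_n = 1.2 l_c t F_u ≤ 2.4 d t F_u; upper limit = 2.4 × 1.125 × 0.375 × 58 = 58.72 kips.
Edge bolt: l_c = 2.5 − 1.25/2 = 1.875 in → 1.2 × 1.875 × 0.375 × 58 = 48.94 → r_n = 48.94 kips.
Interior bolts: l_c = 3.375 − 1.25 = 2.125 in → 1.2 × 2.125 × 0.375 × 58 = 55.46 → r_n = 55.46 kips.
R_n = 2 × 48.94 + 4 × 55.46 = 319.7 kips.
Allowable strength R_n/Ω = 319.7 / 2 = 160 kips.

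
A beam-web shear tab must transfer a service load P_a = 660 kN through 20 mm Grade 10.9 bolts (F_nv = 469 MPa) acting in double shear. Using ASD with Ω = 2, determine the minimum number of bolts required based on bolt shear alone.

A_b = π·20²/4 = 314.2 mm².
Per-bolt allowable strength R_n/Ω = 469 × 314.2 × 2 / 1000 / 2 = 147.3 kN.
n ≥ 660 / 147.3 = 4.479 → use 5 bolts.

5 bolts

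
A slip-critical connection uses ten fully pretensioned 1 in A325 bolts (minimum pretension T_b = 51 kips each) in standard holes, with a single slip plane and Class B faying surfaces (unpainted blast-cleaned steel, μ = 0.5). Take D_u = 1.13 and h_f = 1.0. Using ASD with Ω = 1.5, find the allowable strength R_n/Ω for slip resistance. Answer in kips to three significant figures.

192 kips

R_n = μ · D_u · h_f · T_b · n_s · n_b = 0.5 × 1.13 × 1.0 × 51 × 1 × 10 = 288.1 kips.
Allowable strength R_n/Ω = 288.1 / 1.5 = 192 kips.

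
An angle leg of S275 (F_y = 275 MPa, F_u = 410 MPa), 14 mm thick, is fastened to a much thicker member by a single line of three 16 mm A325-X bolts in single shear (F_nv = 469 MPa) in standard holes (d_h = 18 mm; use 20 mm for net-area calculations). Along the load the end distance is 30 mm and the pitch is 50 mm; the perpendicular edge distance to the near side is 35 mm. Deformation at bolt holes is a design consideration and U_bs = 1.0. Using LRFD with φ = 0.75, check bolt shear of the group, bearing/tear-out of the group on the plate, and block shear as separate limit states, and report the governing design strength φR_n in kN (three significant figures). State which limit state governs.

212 kN (bolt shear governs)

Bolt shear: A_b = π·16²/4 = 201.1 mm²; R_n = 469 × 201.1 × 3 × 1 / 1000 = 282.9 kN → 0.75 × 282.9 = 212 kN.
Bearing: edge l_c = 21, r_n = 144.6 kN; interior l_c = 32, r_n = 220.4 kN; R_n = 144.6 + 2·220.4 = 585.5 kN → 439 kN.
Block shear: A_gv = 1820, A_nv = 1120, A_nt = 350 mm²; R_n = min(0.6F_uA_nv, 0.6F_yA_gv) + U_bs·F_u·A_nt = 419 kN → 314 kN.
Bolt shear governs: 212 kN.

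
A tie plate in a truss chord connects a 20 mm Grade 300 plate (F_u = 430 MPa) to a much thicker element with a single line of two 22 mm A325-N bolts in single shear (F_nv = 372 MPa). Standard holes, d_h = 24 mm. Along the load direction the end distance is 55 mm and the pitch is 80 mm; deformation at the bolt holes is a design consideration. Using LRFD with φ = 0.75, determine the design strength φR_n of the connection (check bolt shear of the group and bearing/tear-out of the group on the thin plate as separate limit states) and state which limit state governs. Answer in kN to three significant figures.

Bolt shear: A_b = π·22²/4 = 380.1 mm²; R_n = 372 × 380.1 × 2 × 1 / 1000 = 282.8 kN → 0.75 × 282.8 = 212 kN.
Bearing (1.2 l_c t F_u ≤ 2.4 d t F_u): upper limit = 2.4·22·20·430 / 1000 = 454.1 kN.
  Edge l_c = 55 − 24/2 = 43 → r_n = 443.8 kN; interior l_c = 80 − 24 = 56 → r_n = 454.1 kN.
  R_n,bearing = 1·443.8 + 1·454.1 = 897.8 kN → 0.75 × 897.8 = 673 kN.
Bolt shear governs: 212 kN.

212 kN (bolt shear governs)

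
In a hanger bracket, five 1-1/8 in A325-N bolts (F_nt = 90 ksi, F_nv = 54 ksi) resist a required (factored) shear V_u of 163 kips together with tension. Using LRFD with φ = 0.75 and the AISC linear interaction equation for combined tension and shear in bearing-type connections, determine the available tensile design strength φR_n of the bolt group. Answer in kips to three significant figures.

164 kips

A_b = π·1.125²/4 = 0.994 in²; f_rv = 163 / (5 × 0.994) = 32.8 ksi.
F'_nt = 1.3 F_nt − (F_nt / φF_nv) f_rv = 1.3·90 − (90/(0.75·54))·32.8 = 44.12 ksi, capped at F_nt → F'_nt = 44.12 ksi.
R_n = F'_nt · A_b · n = 44.12 × 0.994 × 5 = 219.3 kips.
Design strength φR_n = 0.75 × 219.3 = 164 kips.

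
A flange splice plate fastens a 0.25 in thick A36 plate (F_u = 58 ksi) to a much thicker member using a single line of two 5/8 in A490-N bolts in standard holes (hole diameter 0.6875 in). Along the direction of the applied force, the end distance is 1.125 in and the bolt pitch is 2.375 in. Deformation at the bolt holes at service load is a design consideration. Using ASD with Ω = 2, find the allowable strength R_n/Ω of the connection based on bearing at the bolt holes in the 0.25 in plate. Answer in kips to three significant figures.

17.7 kips

Per bolt r_n = 1.2 l_c t F_u ≤ 2.4 d t F_u; upper limit = 2.4 × 0.625 × 0.25 × 58 = 21.75 kips.
Edge bolt: l_c = 1.125 − 0.6875/2 = 0.7812 in → 1.2 × 0.7812 × 0.25 × 58 = 13.59 → r_n = 13.59 kips.
Interior bolts: l_c = 2.375 − 0.6875 = 1.688 in → 1.2 × 1.688 × 0.25 × 58 = 29.36 → r_n = 21.75 kips.
R_n = 1 × 13.59 + 1 × 21.75 = 35.34 kips.
Allowable strength R_n/Ω = 35.34 / 2 = 17.7 kips.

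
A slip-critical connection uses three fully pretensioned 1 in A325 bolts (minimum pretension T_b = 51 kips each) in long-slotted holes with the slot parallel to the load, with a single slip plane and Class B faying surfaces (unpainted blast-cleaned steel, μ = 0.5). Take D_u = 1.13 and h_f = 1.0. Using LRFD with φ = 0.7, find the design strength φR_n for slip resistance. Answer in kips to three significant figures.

R_n = μ · D_u · h_f · T_b · n_s · n_b = 0.5 × 1.13 × 1.0 × 51 × 1 × 3 = 86.44 kips.
Design strength φR_n = 0.7 × 86.44 = 60.5 kips.

60.5 kips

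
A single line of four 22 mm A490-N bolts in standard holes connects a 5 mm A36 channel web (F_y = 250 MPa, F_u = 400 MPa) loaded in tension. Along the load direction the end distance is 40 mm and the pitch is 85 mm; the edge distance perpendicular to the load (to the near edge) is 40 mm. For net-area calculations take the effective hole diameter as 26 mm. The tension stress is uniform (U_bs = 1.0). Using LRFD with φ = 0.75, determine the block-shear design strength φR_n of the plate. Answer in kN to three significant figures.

Shear plane L_v = 40 + 3·85 = 295 mm; A_gv = 295 × 5 = 1475 mm².
A_nv = (295 − 3.5·26) × 5 = 1020 mm².
A_nt = (40 − 0.5·26) × 5 = 135 mm².
0.6 F_u A_nv = 244.8 kN; 0.6 F_y A_gv = 221.2 kN → shear yielding governs the shear term.
R_n = 221.2 + 1.0 × 400 × 135 / 1000 = 275.2 kN.
Design strength φR_n = 0.75 × 275.2 = 206 kN.

206 kN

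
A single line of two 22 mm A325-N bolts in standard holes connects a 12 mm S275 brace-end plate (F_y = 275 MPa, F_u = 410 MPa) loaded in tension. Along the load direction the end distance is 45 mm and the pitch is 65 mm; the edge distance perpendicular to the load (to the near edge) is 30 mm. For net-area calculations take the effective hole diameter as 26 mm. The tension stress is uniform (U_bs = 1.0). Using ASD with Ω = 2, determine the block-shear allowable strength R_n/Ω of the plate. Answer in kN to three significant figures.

147 kN

Shear plane L_v = 45 + 1·65 = 110 mm; A_gv = 110 × 12 = 1320 mm².
A_nv = (110 − 1.5·26) × 12 = 852 mm².
A_nt = (30 − 0.5·26) × 12 = 204 mm².
0.6 F_u A_nv = 209.6 kN; 0.6 F_y A_gv = 217.8 kN → shear rupture governs the shear term.
R_n = 209.6 + 1.0 × 410 × 204 / 1000 = 293.2 kN.
Allowable strength R_n/Ω = 293.2 / 2 = 147 kN.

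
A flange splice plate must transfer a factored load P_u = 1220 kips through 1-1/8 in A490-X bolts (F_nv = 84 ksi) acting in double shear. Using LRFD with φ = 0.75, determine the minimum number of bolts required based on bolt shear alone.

A_b = π·1.125²/4 = 0.994 in².
Per-bolt design strength φR_n = 0.75 × 84 × 0.994 × 2 = 125.2 kips.
n ≥ 1220 / 125.2 = 9.741 → use 10 bolts.

10 bolts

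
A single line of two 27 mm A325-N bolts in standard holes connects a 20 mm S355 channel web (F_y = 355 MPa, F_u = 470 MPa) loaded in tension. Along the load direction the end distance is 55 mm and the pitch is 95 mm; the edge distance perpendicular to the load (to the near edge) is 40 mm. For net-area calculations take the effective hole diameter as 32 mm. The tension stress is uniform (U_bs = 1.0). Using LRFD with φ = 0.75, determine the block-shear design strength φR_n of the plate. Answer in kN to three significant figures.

Shear plane L_v = 55 + 1·95 = 150 mm; A_gv = 150 × 20 = 3000 mm².
A_nv = (150 − 1.5·32) × 20 = 2040 mm².
A_nt = (40 − 0.5·32) × 20 = 480 mm².
0.6 F_u A_nv = 575.3 kN; 0.6 F_y A_gv = 639 kN → shear rupture governs the shear term.
R_n = 575.3 + 1.0 × 470 × 480 / 1000 = 800.9 kN.
Design strength φR_n = 0.75 × 800.9 = 601 kN.

601 kN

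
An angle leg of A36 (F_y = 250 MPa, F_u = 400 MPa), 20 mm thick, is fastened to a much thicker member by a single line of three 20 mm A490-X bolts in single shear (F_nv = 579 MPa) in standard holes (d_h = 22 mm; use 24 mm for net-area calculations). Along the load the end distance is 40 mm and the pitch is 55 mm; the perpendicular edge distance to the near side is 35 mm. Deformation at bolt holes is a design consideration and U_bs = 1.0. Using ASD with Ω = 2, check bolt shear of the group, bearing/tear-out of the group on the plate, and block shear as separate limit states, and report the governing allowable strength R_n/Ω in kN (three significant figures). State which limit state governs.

273 kN (bolt shear governs)

Bolt shear: A_b = π·20²/4 = 314.2 mm²; R_n = 579 × 314.2 × 3 × 1 / 1000 = 545.7 kN → 545.7 / 2 = 273 kN.
Bearing: edge l_c = 29, r_n = 278.4 kN; interior l_c = 33, r_n = 316.8 kN; R_n = 278.4 + 2·316.8 = 912 kN → 456 kN.
Block shear: A_gv = 3000, A_nv = 1800, A_nt = 460 mm²; R_n = min(0.6F_uA_nv, 0.6F_yA_gv) + U_bs·F_u·A_nt = 616 kN → 308 kN.
Bolt shear governs: 273 kN.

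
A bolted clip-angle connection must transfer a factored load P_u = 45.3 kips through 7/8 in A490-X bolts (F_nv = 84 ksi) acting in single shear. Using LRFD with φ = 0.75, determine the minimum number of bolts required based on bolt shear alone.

2 bolts

A_b = π·0.875²/4 = 0.6013 in².
Per-bolt design strength φR_n = 0.75 × 84 × 0.6013 × 1 = 37.88 kips.
n ≥ 45.3 / 37.88 = 1.196 → use 2 bolts.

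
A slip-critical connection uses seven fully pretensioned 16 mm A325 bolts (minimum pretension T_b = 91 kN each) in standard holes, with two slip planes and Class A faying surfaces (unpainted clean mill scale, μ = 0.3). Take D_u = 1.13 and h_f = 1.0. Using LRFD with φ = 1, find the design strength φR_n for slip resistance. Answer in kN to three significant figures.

R_n = μ · D_u · h_f · T_b · n_s · n_b = 0.3 × 1.13 × 1.0 × 91 × 2 × 7 = 431.9 kN.
Design strength φR_n = 1 × 431.9 = 432 kN.

432 kN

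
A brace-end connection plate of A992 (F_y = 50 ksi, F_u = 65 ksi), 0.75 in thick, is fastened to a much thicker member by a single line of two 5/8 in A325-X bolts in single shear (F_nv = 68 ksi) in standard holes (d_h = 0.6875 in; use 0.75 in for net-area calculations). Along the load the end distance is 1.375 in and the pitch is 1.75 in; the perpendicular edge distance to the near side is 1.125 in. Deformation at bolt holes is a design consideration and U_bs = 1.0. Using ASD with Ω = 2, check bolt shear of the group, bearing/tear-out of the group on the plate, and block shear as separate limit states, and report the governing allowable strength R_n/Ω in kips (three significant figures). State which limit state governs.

Bolt shear: A_b = π·0.625²/4 = 0.3068 in²; R_n = 68 × 0.3068 × 2 × 1 = 41.72 kips → 41.72 / 2 = 20.9 kips.
Bearing: edge l_c = 1.031, r_n = 60.33 kips; interior l_c = 1.062, r_n = 62.16 kips; R_n = 60.33 + 1·62.16 = 122.5 kips → 61.2 kips.
Block shear: A_gv = 2.344, A_nv = 1.5, A_nt = 0.5625 in²; R_n = min(0.6F_uA_nv, 0.6F_yA_gv) + U_bs·F_u·A_nt = 95.06 kips → 47.5 kips.
Bolt shear governs: 20.9 kips.

20.9 kips (bolt shear governs)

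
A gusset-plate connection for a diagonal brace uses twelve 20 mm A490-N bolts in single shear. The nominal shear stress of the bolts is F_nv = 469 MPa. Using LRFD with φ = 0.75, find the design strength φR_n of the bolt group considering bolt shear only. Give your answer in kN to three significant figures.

1330 kN

A_b = π × 20² / 4 = 314.2 mm².
R_n = F_nv · A_b · n · n_s = 469 × 314.2 × 12 × 1 / 1000 = 1768 kN.
Design strength φR_n = 0.75 × 1768 = 1330 kN.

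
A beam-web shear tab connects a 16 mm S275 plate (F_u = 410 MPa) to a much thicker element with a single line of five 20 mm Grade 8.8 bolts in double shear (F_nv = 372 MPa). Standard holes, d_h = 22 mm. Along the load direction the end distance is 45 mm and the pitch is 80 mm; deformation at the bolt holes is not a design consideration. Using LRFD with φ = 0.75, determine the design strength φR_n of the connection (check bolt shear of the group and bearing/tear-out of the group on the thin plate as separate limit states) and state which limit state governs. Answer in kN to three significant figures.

Bolt shear: A_b = π·20²/4 = 314.2 mm²; R_n = 372 × 314.2 × 5 × 2 / 1000 = 1169 kN → 0.75 × 1169 = 877 kN.
Bearing (1.5 l_c t F_u ≤ 3.0 d t F_u): upper limit = 3.0·20·16·410 / 1000 = 393.6 kN.
  Edge l_c = 45 − 22/2 = 34 → r_n = 334.6 kN; interior l_c = 80 − 22 = 58 → r_n = 393.6 kN.
  R_n,bearing = 1·334.6 + 4·393.6 = 1909 kN → 0.75 × 1909 = 1430 kN.
Bolt shear governs: 877 kN.

877 kN (bolt shear governs)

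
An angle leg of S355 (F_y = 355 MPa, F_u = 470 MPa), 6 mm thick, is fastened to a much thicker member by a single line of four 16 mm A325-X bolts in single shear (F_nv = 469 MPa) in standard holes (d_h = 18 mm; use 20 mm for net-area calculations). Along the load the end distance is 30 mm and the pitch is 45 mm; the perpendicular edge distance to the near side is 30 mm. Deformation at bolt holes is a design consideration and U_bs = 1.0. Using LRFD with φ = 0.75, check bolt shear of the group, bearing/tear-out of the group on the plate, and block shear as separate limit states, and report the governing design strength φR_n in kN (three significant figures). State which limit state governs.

Bolt shear: A_b = π·16²/4 = 201.1 mm²; R_n = 469 × 201.1 × 4 × 1 / 1000 = 377.2 kN → 0.75 × 377.2 = 283 kN.
Bearing: edge l_c = 21, r_n = 71.06 kN; interior l_c = 27, r_n = 91.37 kN; R_n = 71.06 + 3·91.37 = 345.2 kN → 259 kN.
Block shear: A_gv = 990, A_nv = 570, A_nt = 120 mm²; R_n = min(0.6F_uA_nv, 0.6F_yA_gv) + U_bs·F_u·A_nt = 217.1 kN → 163 kN.
Block shear governs: 163 kN.

163 kN (block shear governs)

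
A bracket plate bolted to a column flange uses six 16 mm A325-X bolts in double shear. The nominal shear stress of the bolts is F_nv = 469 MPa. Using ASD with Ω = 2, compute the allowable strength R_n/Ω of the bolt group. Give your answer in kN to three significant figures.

566 kN

A_b = π × 16² / 4 = 201.1 mm².
R_n = F_nv · A_b · n · n_s = 469 × 201.1 × 6 × 2 / 1000 = 1132 kN.
Allowable strength R_n/Ω = 1132 / 2 = 566 kN.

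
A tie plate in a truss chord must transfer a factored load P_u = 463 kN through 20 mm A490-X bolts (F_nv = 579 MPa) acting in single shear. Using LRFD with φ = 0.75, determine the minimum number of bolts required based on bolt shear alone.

4 bolts

A_b = π·20²/4 = 314.2 mm².
Per-bolt design strength φR_n = 0.75 × 579 × 314.2 × 1 / 1000 = 136.4 kN.
n ≥ 463 / 136.4 = 3.394 → use 4 bolts.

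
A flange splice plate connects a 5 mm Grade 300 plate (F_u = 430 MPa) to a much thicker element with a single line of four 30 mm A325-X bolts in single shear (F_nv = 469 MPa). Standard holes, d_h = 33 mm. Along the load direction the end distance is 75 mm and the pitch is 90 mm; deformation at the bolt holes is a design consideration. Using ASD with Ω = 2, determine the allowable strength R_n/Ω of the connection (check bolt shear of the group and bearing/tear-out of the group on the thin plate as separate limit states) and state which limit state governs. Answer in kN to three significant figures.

Bolt shear: A_b = π·30²/4 = 706.9 mm²; R_n = 469 × 706.9 × 4 × 1 / 1000 = 1326 kN → 1326 / 2 = 663 kN.
Bearing (1.2 l_c t F_u ≤ 2.4 d t F_u): upper limit = 2.4·30·5·430 / 1000 = 154.8 kN.
  Edge l_c = 75 − 33/2 = 58.5 → r_n = 150.9 kN; interior l_c = 90 − 33 = 57 → r_n = 147.1 kN.
  R_n,bearing = 1·150.9 + 3·147.1 = 592.1 kN → 592.1 / 2 = 296 kN.
Bearing governs: 296 kN.

296 kN (bearing governs)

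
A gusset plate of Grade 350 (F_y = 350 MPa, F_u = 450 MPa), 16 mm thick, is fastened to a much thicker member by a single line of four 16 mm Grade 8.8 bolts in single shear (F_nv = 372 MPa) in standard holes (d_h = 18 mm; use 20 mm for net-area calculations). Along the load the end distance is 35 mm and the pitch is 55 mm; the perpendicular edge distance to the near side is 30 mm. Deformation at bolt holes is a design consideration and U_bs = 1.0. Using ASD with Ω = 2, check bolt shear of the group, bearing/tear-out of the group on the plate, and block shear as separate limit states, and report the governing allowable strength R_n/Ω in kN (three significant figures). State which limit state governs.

Bolt shear: A_b = π·16²/4 = 201.1 mm²; R_n = 372 × 201.1 × 4 × 1 / 1000 = 299.2 kN → 299.2 / 2 = 150 kN.
Bearing: edge l_c = 26, r_n = 224.6 kN; interior l_c = 37, r_n = 276.5 kN; R_n = 224.6 + 3·276.5 = 1054 kN → 527 kN.
Block shear: A_gv = 3200, A_nv = 2080, A_nt = 320 mm²; R_n = min(0.6F_uA_nv, 0.6F_yA_gv) + U_bs·F_u·A_nt = 705.6 kN → 353 kN.
Bolt shear governs: 150 kN.

150 kN (bolt shear governs)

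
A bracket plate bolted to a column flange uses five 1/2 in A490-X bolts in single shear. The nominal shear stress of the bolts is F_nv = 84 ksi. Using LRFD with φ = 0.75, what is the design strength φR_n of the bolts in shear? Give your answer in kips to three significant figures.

A_b = π × 0.5² / 4 = 0.1963 in².
R_n = F_nv · A_b · n · n_s = 84 × 0.1963 × 5 × 1 = 82.47 kips.
Design strength φR_n = 0.75 × 82.47 = 61.9 kips.

61.9 kips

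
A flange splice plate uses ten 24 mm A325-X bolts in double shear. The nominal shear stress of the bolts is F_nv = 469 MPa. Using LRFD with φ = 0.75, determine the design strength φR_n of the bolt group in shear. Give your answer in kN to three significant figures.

3180 kN

A_b = π × 24² / 4 = 452.4 mm².
R_n = F_nv · A_b · n · n_s = 469 × 452.4 × 10 × 2 / 1000 = 4243 kN.
Design strength φR_n = 0.75 × 4243 = 3180 kN.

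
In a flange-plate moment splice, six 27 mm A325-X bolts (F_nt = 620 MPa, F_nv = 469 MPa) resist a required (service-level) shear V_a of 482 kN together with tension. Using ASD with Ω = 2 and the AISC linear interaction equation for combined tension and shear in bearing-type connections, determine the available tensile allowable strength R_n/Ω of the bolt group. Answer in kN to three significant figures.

747 kN

A_b = π·27²/4 = 572.6 mm²; f_rv = 482 × 1000 / (6 × 572.6) = 140.3 MPa.
F'_nt = 1.3 F_nt − (Ω F_nt / F_nv) f_rv = 1.3·620 − (2·620/469)·140.3 = 435 MPa, capped at F_nt → F'_nt = 435 MPa.
R_n = F'_nt · A_b · n = 435 × 572.6 × 6 / 1000 = 1495 kN.
Allowable strength R_n/Ω = 1495 / 2 = 747 kN.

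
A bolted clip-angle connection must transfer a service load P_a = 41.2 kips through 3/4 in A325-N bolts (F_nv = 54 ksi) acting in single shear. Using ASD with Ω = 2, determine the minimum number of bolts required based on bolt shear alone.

A_b = π·0.75²/4 = 0.4418 in².
Per-bolt allowable strength R_n/Ω = 54 × 0.4418 × 1 / 2 = 11.93 kips.
n ≥ 41.2 / 11.93 = 3.454 → use 4 bolts.

4 bolts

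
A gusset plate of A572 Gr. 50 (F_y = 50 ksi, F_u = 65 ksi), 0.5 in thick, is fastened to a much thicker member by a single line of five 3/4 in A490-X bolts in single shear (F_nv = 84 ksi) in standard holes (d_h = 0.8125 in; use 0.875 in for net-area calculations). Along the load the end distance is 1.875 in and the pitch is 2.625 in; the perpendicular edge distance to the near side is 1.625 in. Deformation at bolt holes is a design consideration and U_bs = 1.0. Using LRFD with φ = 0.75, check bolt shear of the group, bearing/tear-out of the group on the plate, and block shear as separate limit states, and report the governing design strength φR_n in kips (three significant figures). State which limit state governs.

139 kips (bolt shear governs)

Bolt shear: A_b = π·0.75²/4 = 0.4418 in²; R_n = 84 × 0.4418 × 5 × 1 = 185.6 kips → 0.75 × 185.6 = 139 kips.
Bearing: edge l_c = 1.469, r_n = 57.28 kips; interior l_c = 1.812, r_n = 58.5 kips; R_n = 57.28 + 4·58.5 = 291.3 kips → 218 kips.
Block shear: A_gv = 6.188, A_nv = 4.219, A_nt = 0.5938 in²; R_n = min(0.6F_uA_nv, 0.6F_yA_gv) + U_bs·F_u·A_nt = 203.1 kips → 152 kips.
Bolt shear governs: 139 kips.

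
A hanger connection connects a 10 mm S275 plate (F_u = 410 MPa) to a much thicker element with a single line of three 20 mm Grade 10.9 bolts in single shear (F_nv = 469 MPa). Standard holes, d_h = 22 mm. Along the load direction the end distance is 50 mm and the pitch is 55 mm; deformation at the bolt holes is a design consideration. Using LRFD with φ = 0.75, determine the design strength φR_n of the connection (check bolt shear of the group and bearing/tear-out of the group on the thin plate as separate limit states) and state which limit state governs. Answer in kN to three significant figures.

Bolt shear: A_b = π·20²/4 = 314.2 mm²; R_n = 469 × 314.2 × 3 × 1 / 1000 = 442 kN → 0.75 × 442 = 332 kN.
Bearing (1.2 l_c t F_u ≤ 2.4 d t F_u): upper limit = 2.4·20·10·410 / 1000 = 196.8 kN.
  Edge l_c = 50 − 22/2 = 39 → r_n = 191.9 kN; interior l_c = 55 − 22 = 33 → r_n = 162.4 kN.
  R_n,bearing = 1·191.9 + 2·162.4 = 516.6 kN → 0.75 × 516.6 = 387 kN.
Bolt shear governs: 332 kN.

332 kN (bolt shear governs)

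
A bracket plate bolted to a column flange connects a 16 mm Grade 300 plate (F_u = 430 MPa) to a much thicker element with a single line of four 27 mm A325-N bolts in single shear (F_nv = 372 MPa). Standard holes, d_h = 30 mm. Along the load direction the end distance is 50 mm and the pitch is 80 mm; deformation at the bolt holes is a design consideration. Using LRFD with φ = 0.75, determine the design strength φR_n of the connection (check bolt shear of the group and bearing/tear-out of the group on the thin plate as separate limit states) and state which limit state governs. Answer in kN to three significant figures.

Bolt shear: A_b = π·27²/4 = 572.6 mm²; R_n = 372 × 572.6 × 4 × 1 / 1000 = 852 kN → 0.75 × 852 = 639 kN.
Bearing (1.2 l_c t F_u ≤ 2.4 d t F_u): upper limit = 2.4·27·16·430 / 1000 = 445.8 kN.
  Edge l_c = 50 − 30/2 = 35 → r_n = 289 kN; interior l_c = 80 − 30 = 50 → r_n = 412.8 kN.
  R_n,bearing = 1·289 + 3·412.8 = 1527 kN → 0.75 × 1527 = 1150 kN.
Bolt shear governs: 639 kN.

639 kN (bolt shear governs)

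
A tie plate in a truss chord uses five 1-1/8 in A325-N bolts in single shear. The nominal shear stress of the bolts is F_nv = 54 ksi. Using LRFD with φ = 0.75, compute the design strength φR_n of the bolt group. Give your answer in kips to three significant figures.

201 kips

A_b = π × 1.125² / 4 = 0.994 in².
R_n = F_nv · A_b · n · n_s = 54 × 0.994 × 5 × 1 = 268.4 kips.
Design strength φR_n = 0.75 × 268.4 = 201 kips.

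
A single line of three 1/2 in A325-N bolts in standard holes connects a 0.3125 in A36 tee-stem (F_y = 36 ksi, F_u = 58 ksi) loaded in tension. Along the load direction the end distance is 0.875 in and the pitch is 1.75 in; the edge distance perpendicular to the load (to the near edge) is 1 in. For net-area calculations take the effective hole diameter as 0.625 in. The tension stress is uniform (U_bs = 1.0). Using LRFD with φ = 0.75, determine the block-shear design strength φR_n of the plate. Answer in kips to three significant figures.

Shear plane L_v = 0.875 + 2·1.75 = 4.375 in; A_gv = 4.375 × 0.3125 = 1.367 in².
A_nv = (4.375 − 2.5·0.625) × 0.3125 = 0.8789 in².
A_nt = (1 − 0.5·0.625) × 0.3125 = 0.2148 in².
0.6 F_u A_nv = 30.59 kips; 0.6 F_y A_gv = 29.53 kips → shear yielding governs the shear term.
R_n = 29.53 + 1.0 × 58 × 0.2148 = 41.99 kips.
Design strength φR_n = 0.75 × 41.99 = 31.5 kips.

31.5 kips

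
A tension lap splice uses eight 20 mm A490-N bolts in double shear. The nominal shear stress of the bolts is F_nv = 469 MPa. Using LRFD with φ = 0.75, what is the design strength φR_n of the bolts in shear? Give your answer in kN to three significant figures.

A_b = π × 20² / 4 = 314.2 mm².
R_n = F_nv · A_b · n · n_s = 469 × 314.2 × 8 × 2 / 1000 = 2357 kN.
Design strength φR_n = 0.75 × 2357 = 1770 kN.

1770 kN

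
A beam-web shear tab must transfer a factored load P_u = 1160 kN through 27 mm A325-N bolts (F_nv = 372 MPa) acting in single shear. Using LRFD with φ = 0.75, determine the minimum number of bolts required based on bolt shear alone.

A_b = π·27²/4 = 572.6 mm².
Per-bolt design strength φR_n = 0.75 × 372 × 572.6 × 1 / 1000 = 159.7 kN.
n ≥ 1160 / 159.7 = 7.262 → use 8 bolts.

8 bolts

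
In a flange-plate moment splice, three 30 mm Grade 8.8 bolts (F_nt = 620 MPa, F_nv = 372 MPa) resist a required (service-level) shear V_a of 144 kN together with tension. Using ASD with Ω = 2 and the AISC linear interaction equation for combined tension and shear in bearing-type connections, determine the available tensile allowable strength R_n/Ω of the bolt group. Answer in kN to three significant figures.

A_b = π·30²/4 = 706.9 mm²; f_rv = 144 × 1000 / (3 × 706.9) = 67.91 MPa.
F'_nt = 1.3 F_nt − (Ω F_nt / F_nv) f_rv = 1.3·620 − (2·620/372)·67.91 = 579.6 MPa, capped at F_nt → F'_nt = 579.6 MPa.
R_n = F'_nt · A_b · n = 579.6 × 706.9 × 3 / 1000 = 1229 kN.
Allowable strength R_n/Ω = 1229 / 2 = 615 kN.

615 kN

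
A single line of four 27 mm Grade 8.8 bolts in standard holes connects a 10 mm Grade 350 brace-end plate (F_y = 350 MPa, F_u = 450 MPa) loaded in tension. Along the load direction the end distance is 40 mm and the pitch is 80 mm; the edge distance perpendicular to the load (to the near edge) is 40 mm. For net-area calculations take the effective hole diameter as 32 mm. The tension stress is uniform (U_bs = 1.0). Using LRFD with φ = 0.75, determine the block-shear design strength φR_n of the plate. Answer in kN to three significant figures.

Shear plane L_v = 40 + 3·80 = 280 mm; A_gv = 280 × 10 = 2800 mm².
A_nv = (280 − 3.5·32) × 10 = 1680 mm².
A_nt = (40 − 0.5·32) × 10 = 240 mm².
0.6 F_u A_nv = 453.6 kN; 0.6 F_y A_gv = 588 kN → shear rupture governs the shear term.
R_n = 453.6 + 1.0 × 450 × 240 / 1000 = 561.6 kN.
Design strength φR_n = 0.75 × 561.6 = 421 kN.

421 kN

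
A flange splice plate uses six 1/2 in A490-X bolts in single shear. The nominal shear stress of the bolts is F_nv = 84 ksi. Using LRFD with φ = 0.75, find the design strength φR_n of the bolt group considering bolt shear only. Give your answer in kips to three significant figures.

A_b = π × 0.5² / 4 = 0.1963 in².
R_n = F_nv · A_b · n · n_s = 84 × 0.1963 × 6 × 1 = 98.96 kips.
Design strength φR_n = 0.75 × 98.96 = 74.2 kips.

74.2 kips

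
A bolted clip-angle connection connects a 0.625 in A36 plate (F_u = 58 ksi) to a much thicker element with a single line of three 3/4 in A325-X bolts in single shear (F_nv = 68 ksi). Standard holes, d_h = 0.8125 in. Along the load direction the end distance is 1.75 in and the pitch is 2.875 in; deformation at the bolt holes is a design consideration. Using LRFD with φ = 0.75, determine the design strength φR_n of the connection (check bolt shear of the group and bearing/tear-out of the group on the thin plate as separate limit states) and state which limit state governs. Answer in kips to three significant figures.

67.6 kips (bolt shear governs)

Bolt shear: A_b = π·0.75²/4 = 0.4418 in²; R_n = 68 × 0.4418 × 3 × 1 = 90.12 kips → 0.75 × 90.12 = 67.6 kips.
Bearing (1.2 l_c t F_u ≤ 2.4 d t F_u): upper limit = 2.4·0.75·0.625·58 = 65.25 kips.
  Edge l_c = 1.75 − 0.8125/2 = 1.344 → r_n = 58.45 kips; interior l_c = 2.875 − 0.8125 = 2.062 → r_n = 65.25 kips.
  R_n,bearing = 1·58.45 + 2·65.25 = 189 kips → 0.75 × 189 = 142 kips.
Bolt shear governs: 67.6 kips.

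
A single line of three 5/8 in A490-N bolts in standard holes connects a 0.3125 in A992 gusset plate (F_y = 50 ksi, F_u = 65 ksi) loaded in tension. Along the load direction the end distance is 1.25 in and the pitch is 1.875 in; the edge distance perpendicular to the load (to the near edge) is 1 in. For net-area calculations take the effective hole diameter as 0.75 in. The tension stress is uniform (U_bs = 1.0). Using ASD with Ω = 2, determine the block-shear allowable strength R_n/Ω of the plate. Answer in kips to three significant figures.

Shear plane L_v = 1.25 + 2·1.875 = 5 in; A_gv = 5 × 0.3125 = 1.562 in².
A_nv = (5 − 2.5·0.75) × 0.3125 = 0.9766 in².
A_nt = (1 − 0.5·0.75) × 0.3125 = 0.1953 in².
0.6 F_u A_nv = 38.09 kips; 0.6 F_y A_gv = 46.88 kips → shear rupture governs the shear term.
R_n = 38.09 + 1.0 × 65 × 0.1953 = 50.78 kips.
Allowable strength R_n/Ω = 50.78 / 2 = 25.4 kips.

25.4 kips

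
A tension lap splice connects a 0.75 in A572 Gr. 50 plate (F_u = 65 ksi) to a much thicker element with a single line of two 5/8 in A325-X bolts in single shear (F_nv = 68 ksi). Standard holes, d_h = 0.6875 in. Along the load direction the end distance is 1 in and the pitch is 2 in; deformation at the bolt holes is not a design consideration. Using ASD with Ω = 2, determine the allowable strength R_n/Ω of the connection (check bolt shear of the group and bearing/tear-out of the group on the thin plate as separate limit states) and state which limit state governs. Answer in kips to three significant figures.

20.9 kips (bolt shear governs)

Bolt shear: A_b = π·0.625²/4 = 0.3068 in²; R_n = 68 × 0.3068 × 2 × 1 = 41.72 kips → 41.72 / 2 = 20.9 kips.
Bearing (1.5 l_c t F_u ≤ 3.0 d t F_u): upper limit = 3.0·0.625·0.75·65 = 91.41 kips.
  Edge l_c = 1 − 0.6875/2 = 0.6562 → r_n = 47.99 kips; interior l_c = 2 − 0.6875 = 1.312 → r_n = 91.41 kips.
  R_n,bearing = 1·47.99 + 1·91.41 = 139.4 kips → 139.4 / 2 = 69.7 kips.
Bolt shear governs: 20.9 kips.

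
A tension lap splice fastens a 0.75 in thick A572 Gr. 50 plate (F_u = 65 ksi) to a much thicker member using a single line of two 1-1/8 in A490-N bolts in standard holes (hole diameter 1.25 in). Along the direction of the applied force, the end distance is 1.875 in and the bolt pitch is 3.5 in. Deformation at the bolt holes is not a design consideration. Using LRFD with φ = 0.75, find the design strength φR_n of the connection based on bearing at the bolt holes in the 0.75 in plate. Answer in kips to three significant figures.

Per bolt r_n = 1.5 l_c t F_u ≤ 3.0 d t F_u; upper limit = 3.0 × 1.125 × 0.75 × 65 = 164.5 kips.
Edge bolt: l_c = 1.875 − 1.25/2 = 1.25 in → 1.5 × 1.25 × 0.75 × 65 = 91.41 → r_n = 91.41 kips.
Interior bolts: l_c = 3.5 − 1.25 = 2.25 in → 1.5 × 2.25 × 0.75 × 65 = 164.5 → r_n = 164.5 kips.
R_n = 1 × 91.41 + 1 × 164.5 = 255.9 kips.
Design strength φR_n = 0.75 × 255.9 = 192 kips.

192 kips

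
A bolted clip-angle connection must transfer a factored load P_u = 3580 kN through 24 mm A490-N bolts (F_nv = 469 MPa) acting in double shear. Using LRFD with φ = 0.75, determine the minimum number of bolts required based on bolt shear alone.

A_b = π·24²/4 = 452.4 mm².
Per-bolt design strength φR_n = 0.75 × 469 × 452.4 × 2 / 1000 = 318.3 kN.
n ≥ 3580 / 318.3 = 11.25 → use 12 bolts.

12 bolts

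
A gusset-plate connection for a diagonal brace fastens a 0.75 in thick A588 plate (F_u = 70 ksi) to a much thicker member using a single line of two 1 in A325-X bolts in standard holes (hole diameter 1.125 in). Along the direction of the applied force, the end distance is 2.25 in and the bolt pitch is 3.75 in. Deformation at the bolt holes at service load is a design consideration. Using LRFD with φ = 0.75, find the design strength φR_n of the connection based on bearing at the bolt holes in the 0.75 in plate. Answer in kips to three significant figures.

Per bolt r_n = 1.2 l_c t F_u ≤ 2.4 d t F_u; upper limit = 2.4 × 1 × 0.75 × 70 = 126 kips.
Edge bolt: l_c = 2.25 − 1.125/2 = 1.688 in → 1.2 × 1.688 × 0.75 × 70 = 106.3 → r_n = 106.3 kips.
Interior bolts: l_c = 3.75 − 1.125 = 2.625 in → 1.2 × 2.625 × 0.75 × 70 = 165.4 → r_n = 126 kips.
R_n = 1 × 106.3 + 1 × 126 = 232.3 kips.
Design strength φR_n = 0.75 × 232.3 = 174 kips.

174 kips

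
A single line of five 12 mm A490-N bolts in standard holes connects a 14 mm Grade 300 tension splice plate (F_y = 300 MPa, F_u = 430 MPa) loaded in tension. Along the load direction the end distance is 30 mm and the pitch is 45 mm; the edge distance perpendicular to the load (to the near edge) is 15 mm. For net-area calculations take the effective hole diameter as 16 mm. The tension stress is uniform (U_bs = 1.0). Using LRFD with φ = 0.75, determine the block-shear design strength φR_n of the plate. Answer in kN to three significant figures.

405 kN

Shear plane L_v = 30 + 4·45 = 210 mm; A_gv = 210 × 14 = 2940 mm².
A_nv = (210 − 4.5·16) × 14 = 1932 mm².
A_nt = (15 − 0.5·16) × 14 = 98 mm².
0.6 F_u A_nv = 498.5 kN; 0.6 F_y A_gv = 529.2 kN → shear rupture governs the shear term.
R_n = 498.5 + 1.0 × 430 × 98 / 1000 = 540.6 kN.
Design strength φR_n = 0.75 × 540.6 = 405 kN.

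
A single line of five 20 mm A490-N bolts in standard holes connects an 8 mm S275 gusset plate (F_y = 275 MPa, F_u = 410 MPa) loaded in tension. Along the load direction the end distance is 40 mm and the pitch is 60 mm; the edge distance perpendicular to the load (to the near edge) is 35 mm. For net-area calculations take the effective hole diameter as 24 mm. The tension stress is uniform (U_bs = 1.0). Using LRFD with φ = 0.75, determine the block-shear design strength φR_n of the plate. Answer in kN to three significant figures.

310 kN

Shear plane L_v = 40 + 4·60 = 280 mm; A_gv = 280 × 8 = 2240 mm².
A_nv = (280 − 4.5·24) × 8 = 1376 mm².
A_nt = (35 − 0.5·24) × 8 = 184 mm².
0.6 F_u A_nv = 338.5 kN; 0.6 F_y A_gv = 369.6 kN → shear rupture governs the shear term.
R_n = 338.5 + 1.0 × 410 × 184 / 1000 = 413.9 kN.
Design strength φR_n = 0.75 × 413.9 = 310 kN.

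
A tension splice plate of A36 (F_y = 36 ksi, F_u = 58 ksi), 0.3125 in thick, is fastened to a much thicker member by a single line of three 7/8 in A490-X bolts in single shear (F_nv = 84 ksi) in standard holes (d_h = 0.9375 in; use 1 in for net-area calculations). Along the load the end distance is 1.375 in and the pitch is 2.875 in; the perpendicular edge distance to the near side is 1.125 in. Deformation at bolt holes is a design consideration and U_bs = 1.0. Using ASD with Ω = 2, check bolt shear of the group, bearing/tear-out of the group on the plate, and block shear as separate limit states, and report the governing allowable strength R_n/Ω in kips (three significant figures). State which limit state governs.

29.7 kips (block shear governs)

Bolt shear: A_b = π·0.875²/4 = 0.6013 in²; R_n = 84 × 0.6013 × 3 × 1 = 151.5 kips → 151.5 / 2 = 75.8 kips.
Bearing: edge l_c = 0.9062, r_n = 19.71 kips; interior l_c = 1.938, r_n = 38.06 kips; R_n = 19.71 + 2·38.06 = 95.84 kips → 47.9 kips.
Block shear: A_gv = 2.227, A_nv = 1.445, A_nt = 0.1953 in²; R_n = min(0.6F_uA_nv, 0.6F_yA_gv) + U_bs·F_u·A_nt = 59.42 kips → 29.7 kips.
Block shear governs: 29.7 kips.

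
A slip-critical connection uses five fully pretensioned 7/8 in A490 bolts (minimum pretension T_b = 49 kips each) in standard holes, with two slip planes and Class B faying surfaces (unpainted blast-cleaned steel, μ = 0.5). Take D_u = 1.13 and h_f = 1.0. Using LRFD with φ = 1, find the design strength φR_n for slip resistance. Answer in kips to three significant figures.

R_n = μ · D_u · h_f · T_b · n_s · n_b = 0.5 × 1.13 × 1.0 × 49 × 2 × 5 = 276.8 kips.
Design strength φR_n = 1 × 276.8 = 277 kips.

277 kips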